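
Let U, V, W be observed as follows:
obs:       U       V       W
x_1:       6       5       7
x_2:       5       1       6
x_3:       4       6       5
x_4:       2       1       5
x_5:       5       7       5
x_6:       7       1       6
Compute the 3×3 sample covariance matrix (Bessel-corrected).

Step 1 — column means:
  mean(U) = (6 + 5 + 4 + 2 + 5 + 7) / 6 = 29/6 = 4.8333
  mean(V) = (5 + 1 + 6 + 1 + 7 + 1) / 6 = 21/6 = 3.5
  mean(W) = (7 + 6 + 5 + 5 + 5 + 6) / 6 = 34/6 = 5.6667

Step 2 — sample covariance S[i,j] = (1/(n-1)) · Σ_k (x_{k,i} - mean_i) · (x_{k,j} - mean_j), with n-1 = 5.
  S[U,U] = ((1.1667)·(1.1667) + (0.1667)·(0.1667) + (-0.8333)·(-0.8333) + (-2.8333)·(-2.8333) + (0.1667)·(0.1667) + (2.1667)·(2.1667)) / 5 = 14.8333/5 = 2.9667
  S[U,V] = ((1.1667)·(1.5) + (0.1667)·(-2.5) + (-0.8333)·(2.5) + (-2.8333)·(-2.5) + (0.1667)·(3.5) + (2.1667)·(-2.5)) / 5 = 1.5/5 = 0.3
  S[U,W] = ((1.1667)·(1.3333) + (0.1667)·(0.3333) + (-0.8333)·(-0.6667) + (-2.8333)·(-0.6667) + (0.1667)·(-0.6667) + (2.1667)·(0.3333)) / 5 = 4.6667/5 = 0.9333
  S[V,V] = ((1.5)·(1.5) + (-2.5)·(-2.5) + (2.5)·(2.5) + (-2.5)·(-2.5) + (3.5)·(3.5) + (-2.5)·(-2.5)) / 5 = 39.5/5 = 7.9
  S[V,W] = ((1.5)·(1.3333) + (-2.5)·(0.3333) + (2.5)·(-0.6667) + (-2.5)·(-0.6667) + (3.5)·(-0.6667) + (-2.5)·(0.3333)) / 5 = -2/5 = -0.4
  S[W,W] = ((1.3333)·(1.3333) + (0.3333)·(0.3333) + (-0.6667)·(-0.6667) + (-0.6667)·(-0.6667) + (-0.6667)·(-0.6667) + (0.3333)·(0.3333)) / 5 = 3.3333/5 = 0.6667

S is symmetric (S[j,i] = S[i,j]). Assembling:

S = [[2.9667, 0.3, 0.9333],
 [0.3, 7.9, -0.4],
 [0.9333, -0.4, 0.6667]]


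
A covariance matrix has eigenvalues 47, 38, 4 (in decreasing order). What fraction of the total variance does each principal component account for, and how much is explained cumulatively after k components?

Step 1 — total variance = trace(Sigma) = Σ λ_i = 47 + 38 + 4 = 89.

Step 2 — fraction explained by component i = λ_i / Σ λ:
  PC1: 47/89 = 0.5281
  PC2: 38/89 = 0.427
  PC3: 4/89 = 0.0449

Step 3 — cumulative fraction after k components = (λ_1 + ... + λ_k) / Σ λ:
  k = 1: 47/89 = 0.5281
  k = 2: (47 + 38)/89 = 85/89 = 0.9551
  k = 3: (47 + 38 + 4)/89 = 89/89 = 1

Summary (fraction, with percent):

explained: PC1 0.5281 (52.81%), PC2 0.427 (42.7%), PC3 0.0449 (4.49%);  cumulative: 0.5281, 0.9551, 1


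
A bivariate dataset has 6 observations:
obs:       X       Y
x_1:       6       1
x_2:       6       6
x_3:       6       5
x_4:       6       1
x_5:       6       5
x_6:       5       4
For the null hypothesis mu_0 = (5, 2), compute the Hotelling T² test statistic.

Step 1 — sample mean vector:
  mean(X) = (6 + 6 + 6 + 6 + 6 + 5) / 6 = 35/6 = 5.8333
  mean(Y) = (1 + 6 + 5 + 1 + 5 + 4) / 6 = 22/6 = 3.6667
  x̄ = (5.8333, 3.6667),  deviation x̄ - mu_0 = (5.8333, 3.6667) - (5, 2) = (0.8333, 1.6667).

Step 2 — sample covariance matrix, S[i,j] = (1/(n-1)) · Σ_k (x_{k,i} - mean_i) · (x_{k,j} - mean_j), divisor n-1 = 5:
  S[X,X] = ((0.1667)·(0.1667) + (0.1667)·(0.1667) + (0.1667)·(0.1667) + (0.1667)·(0.1667) + (0.1667)·(0.1667) + (-0.8333)·(-0.8333)) / 5 = 0.8333/5 = 0.1667
  S[X,Y] = ((0.1667)·(-2.6667) + (0.1667)·(2.3333) + (0.1667)·(1.3333) + (0.1667)·(-2.6667) + (0.1667)·(1.3333) + (-0.8333)·(0.3333)) / 5 = -0.3333/5 = -0.0667
  S[Y,Y] = ((-2.6667)·(-2.6667) + (2.3333)·(2.3333) + (1.3333)·(1.3333) + (-2.6667)·(-2.6667) + (1.3333)·(1.3333) + (0.3333)·(0.3333)) / 5 = 23.3333/5 = 4.6667
  S = [[0.1667, -0.0667],
 [-0.0667, 4.6667]].

Step 3 — invert S. det(S) = 0.1667·4.6667 - (-0.0667)² = 0.7733.
  S^{-1} = (1/det) · [[d, -b], [-b, a]] = [[6.0345, 0.0862],
 [0.0862, 0.2155]].

Step 4 — quadratic form (x̄ - mu_0)^T · S^{-1} · (x̄ - mu_0):
  S^{-1} · (x̄ - mu_0) = (5.1724, 0.431),
  (x̄ - mu_0)^T · [...] = (0.8333)·(5.1724) + (1.6667)·(0.431) = 5.0287.

Step 5 — scale by n: T² = 6 · 5.0287 = 30.1724.

T² ≈ 30.1724


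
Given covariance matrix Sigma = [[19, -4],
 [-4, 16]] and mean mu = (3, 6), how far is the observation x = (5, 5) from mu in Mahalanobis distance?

Step 1 — centre the observation: (x - mu) = (2, -1).

Step 2 — invert Sigma. det(Sigma) = 19·16 - (-4)² = 288.
  Sigma^{-1} = (1/det) · [[d, -b], [-b, a]] = [[0.0556, 0.0139],
 [0.0139, 0.066]].

Step 3 — form the quadratic (x - mu)^T · Sigma^{-1} · (x - mu):
  Sigma^{-1} · (x - mu) = (0.0972, -0.0382).
  (x - mu)^T · [Sigma^{-1} · (x - mu)] = (2)·(0.0972) + (-1)·(-0.0382) = 0.2326.

Step 4 — take square root: d = √(0.2326) ≈ 0.4823.

d(x, mu) = √(0.2326) ≈ 0.4823


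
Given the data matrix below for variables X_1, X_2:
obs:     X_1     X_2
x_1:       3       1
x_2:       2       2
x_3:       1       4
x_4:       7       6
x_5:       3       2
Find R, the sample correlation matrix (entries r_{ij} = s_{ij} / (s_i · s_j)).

Step 1 — column means:
  mean(X_1) = (3 + 2 + 1 + 7 + 3) / 5 = 16/5 = 3.2
  mean(X_2) = (1 + 2 + 4 + 6 + 2) / 5 = 15/5 = 3

Step 2 — sample variances and covariances s[i,j] = (1/(n-1)) · Σ_k (x_{k,i} - mean_i) · (x_{k,j} - mean_j), with n-1 = 4:
  s[X_1,X_1] = ((-0.2)·(-0.2) + (-1.2)·(-1.2) + (-2.2)·(-2.2) + (3.8)·(3.8) + (-0.2)·(-0.2)) / 4 = 20.8/4 = 5.2
  s[X_1,X_2] = ((-0.2)·(-2) + (-1.2)·(-1) + (-2.2)·(1) + (3.8)·(3) + (-0.2)·(-1)) / 4 = 11/4 = 2.75
  s[X_2,X_2] = ((-2)·(-2) + (-1)·(-1) + (1)·(1) + (3)·(3) + (-1)·(-1)) / 4 = 16/4 = 4
  Sample standard deviations s_i = √(s[i,i]):
  s(X_1) = √(5.2) = 2.2804
  s(X_2) = √(4) = 2

Step 3 — r_{ij} = s_{ij} / (s_i · s_j):
  r[X_1,X_1] = 1 (diagonal).
  r[X_1,X_2] = 2.75 / (2.2804 · 2) = 2.75 / 4.5607 = 0.603
  r[X_2,X_2] = 1 (diagonal).

R is symmetric with unit diagonal. Assembling:

R = [[1, 0.603],
 [0.603, 1]]


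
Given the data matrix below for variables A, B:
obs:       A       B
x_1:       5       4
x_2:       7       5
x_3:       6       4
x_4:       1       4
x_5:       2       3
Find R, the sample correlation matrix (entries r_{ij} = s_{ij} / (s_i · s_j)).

Step 1 — column means:
  mean(A) = (5 + 7 + 6 + 1 + 2) / 5 = 21/5 = 4.2
  mean(B) = (4 + 5 + 4 + 4 + 3) / 5 = 20/5 = 4

Step 2 — sample variances and covariances s[i,j] = (1/(n-1)) · Σ_k (x_{k,i} - mean_i) · (x_{k,j} - mean_j), with n-1 = 4:
  s[A,A] = ((0.8)·(0.8) + (2.8)·(2.8) + (1.8)·(1.8) + (-3.2)·(-3.2) + (-2.2)·(-2.2)) / 4 = 26.8/4 = 6.7
  s[A,B] = ((0.8)·(0) + (2.8)·(1) + (1.8)·(0) + (-3.2)·(0) + (-2.2)·(-1)) / 4 = 5/4 = 1.25
  s[B,B] = ((0)·(0) + (1)·(1) + (0)·(0) + (0)·(0) + (-1)·(-1)) / 4 = 2/4 = 0.5
  Sample standard deviations s_i = √(s[i,i]):
  s(A) = √(6.7) = 2.5884
  s(B) = √(0.5) = 0.7071

Step 3 — r_{ij} = s_{ij} / (s_i · s_j):
  r[A,A] = 1 (diagonal).
  r[A,B] = 1.25 / (2.5884 · 0.7071) = 1.25 / 1.8303 = 0.6829
  r[B,B] = 1 (diagonal).

R is symmetric with unit diagonal. Assembling:

R = [[1, 0.6829],
 [0.6829, 1]]


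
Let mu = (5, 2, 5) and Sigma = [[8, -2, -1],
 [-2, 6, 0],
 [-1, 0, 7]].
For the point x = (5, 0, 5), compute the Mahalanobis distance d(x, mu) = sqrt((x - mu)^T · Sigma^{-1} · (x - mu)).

Step 1 — centre the observation: (x - mu) = (0, -2, 0).

Step 2 — invert Sigma (cofactor / det for 3×3, or solve directly):
  Sigma^{-1} = [[0.1391, 0.0464, 0.0199],
 [0.0464, 0.1821, 0.0066],
 [0.0199, 0.0066, 0.1457]].

Step 3 — form the quadratic (x - mu)^T · Sigma^{-1} · (x - mu):
  Sigma^{-1} · (x - mu) = (-0.0927, -0.3642, -0.0132).
  (x - mu)^T · [Sigma^{-1} · (x - mu)] = (0)·(-0.0927) + (-2)·(-0.3642) + (0)·(-0.0132) = 0.7285.

Step 4 — take square root: d = √(0.7285) ≈ 0.8535.

d(x, mu) = √(0.7285) ≈ 0.8535


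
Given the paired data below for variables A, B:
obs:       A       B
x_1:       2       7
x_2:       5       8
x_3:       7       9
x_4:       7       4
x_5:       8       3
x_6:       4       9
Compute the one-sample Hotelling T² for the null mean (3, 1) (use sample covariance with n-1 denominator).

Step 1 — sample mean vector:
  mean(A) = (2 + 5 + 7 + 7 + 8 + 4) / 6 = 33/6 = 5.5
  mean(B) = (7 + 8 + 9 + 4 + 3 + 9) / 6 = 40/6 = 6.6667
  x̄ = (5.5, 6.6667),  deviation x̄ - mu_0 = (5.5, 6.6667) - (3, 1) = (2.5, 5.6667).

Step 2 — sample covariance matrix, S[i,j] = (1/(n-1)) · Σ_k (x_{k,i} - mean_i) · (x_{k,j} - mean_j), divisor n-1 = 5:
  S[A,A] = ((-3.5)·(-3.5) + (-0.5)·(-0.5) + (1.5)·(1.5) + (1.5)·(1.5) + (2.5)·(2.5) + (-1.5)·(-1.5)) / 5 = 25.5/5 = 5.1
  S[A,B] = ((-3.5)·(0.3333) + (-0.5)·(1.3333) + (1.5)·(2.3333) + (1.5)·(-2.6667) + (2.5)·(-3.6667) + (-1.5)·(2.3333)) / 5 = -15/5 = -3
  S[B,B] = ((0.3333)·(0.3333) + (1.3333)·(1.3333) + (2.3333)·(2.3333) + (-2.6667)·(-2.6667) + (-3.6667)·(-3.6667) + (2.3333)·(2.3333)) / 5 = 33.3333/5 = 6.6667
  S = [[5.1, -3],
 [-3, 6.6667]].

Step 3 — invert S. det(S) = 5.1·6.6667 - (-3)² = 25.
  S^{-1} = (1/det) · [[d, -b], [-b, a]] = [[0.2667, 0.12],
 [0.12, 0.204]].

Step 4 — quadratic form (x̄ - mu_0)^T · S^{-1} · (x̄ - mu_0):
  S^{-1} · (x̄ - mu_0) = (1.3467, 1.456),
  (x̄ - mu_0)^T · [...] = (2.5)·(1.3467) + (5.6667)·(1.456) = 11.6173.

Step 5 — scale by n: T² = 6 · 11.6173 = 69.704.

T² ≈ 69.704


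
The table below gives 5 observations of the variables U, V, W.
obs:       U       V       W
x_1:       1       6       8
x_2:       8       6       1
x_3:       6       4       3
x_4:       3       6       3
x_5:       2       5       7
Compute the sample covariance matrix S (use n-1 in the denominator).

Step 1 — column means:
  mean(U) = (1 + 8 + 6 + 3 + 2) / 5 = 20/5 = 4
  mean(V) = (6 + 6 + 4 + 6 + 5) / 5 = 27/5 = 5.4
  mean(W) = (8 + 1 + 3 + 3 + 7) / 5 = 22/5 = 4.4

Step 2 — sample covariance S[i,j] = (1/(n-1)) · Σ_k (x_{k,i} - mean_i) · (x_{k,j} - mean_j), with n-1 = 4.
  S[U,U] = ((-3)·(-3) + (4)·(4) + (2)·(2) + (-1)·(-1) + (-2)·(-2)) / 4 = 34/4 = 8.5
  S[U,V] = ((-3)·(0.6) + (4)·(0.6) + (2)·(-1.4) + (-1)·(0.6) + (-2)·(-0.4)) / 4 = -2/4 = -0.5
  S[U,W] = ((-3)·(3.6) + (4)·(-3.4) + (2)·(-1.4) + (-1)·(-1.4) + (-2)·(2.6)) / 4 = -31/4 = -7.75
  S[V,V] = ((0.6)·(0.6) + (0.6)·(0.6) + (-1.4)·(-1.4) + (0.6)·(0.6) + (-0.4)·(-0.4)) / 4 = 3.2/4 = 0.8
  S[V,W] = ((0.6)·(3.6) + (0.6)·(-3.4) + (-1.4)·(-1.4) + (0.6)·(-1.4) + (-0.4)·(2.6)) / 4 = 0.2/4 = 0.05
  S[W,W] = ((3.6)·(3.6) + (-3.4)·(-3.4) + (-1.4)·(-1.4) + (-1.4)·(-1.4) + (2.6)·(2.6)) / 4 = 35.2/4 = 8.8

S is symmetric (S[j,i] = S[i,j]). Assembling:

S = [[8.5, -0.5, -7.75],
 [-0.5, 0.8, 0.05],
 [-7.75, 0.05, 8.8]]


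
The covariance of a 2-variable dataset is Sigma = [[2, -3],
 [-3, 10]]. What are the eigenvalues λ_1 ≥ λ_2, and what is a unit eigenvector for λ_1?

Step 1 — characteristic polynomial of 2×2 Sigma:
  det(Sigma - λI) = λ² - trace · λ + det = 0.
  trace = 2 + 10 = 12, det = 2·10 - (-3)² = 11.
Step 2 — discriminant:
  Δ = trace² - 4·det = 144 - 44 = 100.
Step 3 — eigenvalues:
  λ = (trace ± √Δ)/2 = (12 ± 10)/2,
  λ_1 = 11,  λ_2 = 1.

Step 4 — unit eigenvector for λ_1: solve (Sigma - λ_1 I)v = 0. First row:
  (2 - 11)·v_x + (-3)·v_y = 0, i.e. (-9)·v_x + (-3)·v_y = 0,
  so v ∝ (b, λ_1 - a) = (-3, 9); multiply by -1 so the first entry is positive: u = (3, -9).
  ||u|| = √((3)² + (-9)²) = √(90) ≈ 9.4868,
  v_1 = u/||u|| ≈ (0.3162, -0.9487) (||v_1|| = 1).

λ_1 = 11,  λ_2 = 1;  v_1 ≈ (0.3162, -0.9487)


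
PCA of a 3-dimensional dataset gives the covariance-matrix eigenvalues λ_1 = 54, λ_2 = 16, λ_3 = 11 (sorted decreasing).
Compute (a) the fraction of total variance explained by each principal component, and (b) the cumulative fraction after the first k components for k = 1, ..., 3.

Step 1 — total variance = trace(Sigma) = Σ λ_i = 54 + 16 + 11 = 81.

Step 2 — fraction explained by component i = λ_i / Σ λ:
  PC1: 54/81 = 0.6667
  PC2: 16/81 = 0.1975
  PC3: 11/81 = 0.1358

Step 3 — cumulative fraction after k components = (λ_1 + ... + λ_k) / Σ λ:
  k = 1: 54/81 = 0.6667
  k = 2: (54 + 16)/81 = 70/81 = 0.8642
  k = 3: (54 + 16 + 11)/81 = 81/81 = 1

Summary (fraction, with percent):

explained: PC1 0.6667 (66.67%), PC2 0.1975 (19.75%), PC3 0.1358 (13.58%);  cumulative: 0.6667, 0.8642, 1


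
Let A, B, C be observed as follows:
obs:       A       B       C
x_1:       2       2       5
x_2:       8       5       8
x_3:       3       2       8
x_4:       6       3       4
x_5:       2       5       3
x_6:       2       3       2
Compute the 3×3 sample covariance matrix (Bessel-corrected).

Step 1 — column means:
  mean(A) = (2 + 8 + 3 + 6 + 2 + 2) / 6 = 23/6 = 3.8333
  mean(B) = (2 + 5 + 2 + 3 + 5 + 3) / 6 = 20/6 = 3.3333
  mean(C) = (5 + 8 + 8 + 4 + 3 + 2) / 6 = 30/6 = 5

Step 2 — sample covariance S[i,j] = (1/(n-1)) · Σ_k (x_{k,i} - mean_i) · (x_{k,j} - mean_j), with n-1 = 5.
  S[A,A] = ((-1.8333)·(-1.8333) + (4.1667)·(4.1667) + (-0.8333)·(-0.8333) + (2.1667)·(2.1667) + (-1.8333)·(-1.8333) + (-1.8333)·(-1.8333)) / 5 = 32.8333/5 = 6.5667
  S[A,B] = ((-1.8333)·(-1.3333) + (4.1667)·(1.6667) + (-0.8333)·(-1.3333) + (2.1667)·(-0.3333) + (-1.8333)·(1.6667) + (-1.8333)·(-0.3333)) / 5 = 7.3333/5 = 1.4667
  S[A,C] = ((-1.8333)·(0) + (4.1667)·(3) + (-0.8333)·(3) + (2.1667)·(-1) + (-1.8333)·(-2) + (-1.8333)·(-3)) / 5 = 17/5 = 3.4
  S[B,B] = ((-1.3333)·(-1.3333) + (1.6667)·(1.6667) + (-1.3333)·(-1.3333) + (-0.3333)·(-0.3333) + (1.6667)·(1.6667) + (-0.3333)·(-0.3333)) / 5 = 9.3333/5 = 1.8667
  S[B,C] = ((-1.3333)·(0) + (1.6667)·(3) + (-1.3333)·(3) + (-0.3333)·(-1) + (1.6667)·(-2) + (-0.3333)·(-3)) / 5 = -1/5 = -0.2
  S[C,C] = ((0)·(0) + (3)·(3) + (3)·(3) + (-1)·(-1) + (-2)·(-2) + (-3)·(-3)) / 5 = 32/5 = 6.4

S is symmetric (S[j,i] = S[i,j]). Assembling:

S = [[6.5667, 1.4667, 3.4],
 [1.4667, 1.8667, -0.2],
 [3.4, -0.2, 6.4]]


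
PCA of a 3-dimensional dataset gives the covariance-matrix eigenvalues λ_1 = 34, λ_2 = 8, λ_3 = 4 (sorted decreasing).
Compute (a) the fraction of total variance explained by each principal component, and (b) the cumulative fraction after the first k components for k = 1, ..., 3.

Step 1 — total variance = trace(Sigma) = Σ λ_i = 34 + 8 + 4 = 46.

Step 2 — fraction explained by component i = λ_i / Σ λ:
  PC1: 34/46 = 0.7391
  PC2: 8/46 = 0.1739
  PC3: 4/46 = 0.087

Step 3 — cumulative fraction after k components = (λ_1 + ... + λ_k) / Σ λ:
  k = 1: 34/46 = 0.7391
  k = 2: (34 + 8)/46 = 42/46 = 0.913
  k = 3: (34 + 8 + 4)/46 = 46/46 = 1

Summary (fraction, with percent):

explained: PC1 0.7391 (73.91%), PC2 0.1739 (17.39%), PC3 0.087 (8.7%);  cumulative: 0.7391, 0.913, 1


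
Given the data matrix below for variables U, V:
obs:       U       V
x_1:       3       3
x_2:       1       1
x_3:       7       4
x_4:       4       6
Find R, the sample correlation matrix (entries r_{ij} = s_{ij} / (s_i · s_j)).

Step 1 — column means:
  mean(U) = (3 + 1 + 7 + 4) / 4 = 15/4 = 3.75
  mean(V) = (3 + 1 + 4 + 6) / 4 = 14/4 = 3.5

Step 2 — sample variances and covariances s[i,j] = (1/(n-1)) · Σ_k (x_{k,i} - mean_i) · (x_{k,j} - mean_j), with n-1 = 3:
  s[U,U] = ((-0.75)·(-0.75) + (-2.75)·(-2.75) + (3.25)·(3.25) + (0.25)·(0.25)) / 3 = 18.75/3 = 6.25
  s[U,V] = ((-0.75)·(-0.5) + (-2.75)·(-2.5) + (3.25)·(0.5) + (0.25)·(2.5)) / 3 = 9.5/3 = 3.1667
  s[V,V] = ((-0.5)·(-0.5) + (-2.5)·(-2.5) + (0.5)·(0.5) + (2.5)·(2.5)) / 3 = 13/3 = 4.3333
  Sample standard deviations s_i = √(s[i,i]):
  s(U) = √(6.25) = 2.5
  s(V) = √(4.3333) = 2.0817

Step 3 — r_{ij} = s_{ij} / (s_i · s_j):
  r[U,U] = 1 (diagonal).
  r[U,V] = 3.1667 / (2.5 · 2.0817) = 3.1667 / 5.2042 = 0.6085
  r[V,V] = 1 (diagonal).

R is symmetric with unit diagonal. Assembling:

R = [[1, 0.6085],
 [0.6085, 1]]


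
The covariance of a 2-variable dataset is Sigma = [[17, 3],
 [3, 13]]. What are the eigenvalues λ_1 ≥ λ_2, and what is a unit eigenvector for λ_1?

Step 1 — characteristic polynomial of 2×2 Sigma:
  det(Sigma - λI) = λ² - trace · λ + det = 0.
  trace = 17 + 13 = 30, det = 17·13 - (3)² = 212.
Step 2 — discriminant:
  Δ = trace² - 4·det = 900 - 848 = 52.
Step 3 — eigenvalues:
  λ = (trace ± √Δ)/2 = (30 ± 7.2111)/2,
  λ_1 = 18.6056,  λ_2 = 11.3944.

Step 4 — unit eigenvector for λ_1: solve (Sigma - λ_1 I)v = 0. First row:
  (17 - 18.6056)·v_x + (3)·v_y = 0, i.e. (-1.6056)·v_x + (3)·v_y = 0,
  so v ∝ (b, λ_1 - a) = (3, 1.6056) = u.
  ||u|| = √((3)² + (1.6056)²) = √(11.5778) ≈ 3.4026,
  v_1 = u/||u|| ≈ (0.8817, 0.4719) (||v_1|| = 1).

λ_1 = 18.6056,  λ_2 = 11.3944;  v_1 ≈ (0.8817, 0.4719)


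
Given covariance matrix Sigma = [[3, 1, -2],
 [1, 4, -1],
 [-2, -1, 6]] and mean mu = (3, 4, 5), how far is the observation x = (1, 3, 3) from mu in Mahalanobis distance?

Step 1 — centre the observation: (x - mu) = (-2, -1, -2).

Step 2 — invert Sigma (cofactor / det for 3×3, or solve directly):
  Sigma^{-1} = [[0.451, -0.0784, 0.1373],
 [-0.0784, 0.2745, 0.0196],
 [0.1373, 0.0196, 0.2157]].

Step 3 — form the quadratic (x - mu)^T · Sigma^{-1} · (x - mu):
  Sigma^{-1} · (x - mu) = (-1.098, -0.1569, -0.7255).
  (x - mu)^T · [Sigma^{-1} · (x - mu)] = (-2)·(-1.098) + (-1)·(-0.1569) + (-2)·(-0.7255) = 3.8039.

Step 4 — take square root: d = √(3.8039) ≈ 1.9504.

d(x, mu) = √(3.8039) ≈ 1.9504


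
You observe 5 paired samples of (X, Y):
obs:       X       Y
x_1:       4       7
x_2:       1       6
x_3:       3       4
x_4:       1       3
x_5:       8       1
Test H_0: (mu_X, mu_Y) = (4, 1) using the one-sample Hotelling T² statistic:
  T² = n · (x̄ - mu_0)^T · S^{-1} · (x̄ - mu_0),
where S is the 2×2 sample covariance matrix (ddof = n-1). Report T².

Step 1 — sample mean vector:
  mean(X) = (4 + 1 + 3 + 1 + 8) / 5 = 17/5 = 3.4
  mean(Y) = (7 + 6 + 4 + 3 + 1) / 5 = 21/5 = 4.2
  x̄ = (3.4, 4.2),  deviation x̄ - mu_0 = (3.4, 4.2) - (4, 1) = (-0.6, 3.2).

Step 2 — sample covariance matrix, S[i,j] = (1/(n-1)) · Σ_k (x_{k,i} - mean_i) · (x_{k,j} - mean_j), divisor n-1 = 4:
  S[X,X] = ((0.6)·(0.6) + (-2.4)·(-2.4) + (-0.4)·(-0.4) + (-2.4)·(-2.4) + (4.6)·(4.6)) / 4 = 33.2/4 = 8.3
  S[X,Y] = ((0.6)·(2.8) + (-2.4)·(1.8) + (-0.4)·(-0.2) + (-2.4)·(-1.2) + (4.6)·(-3.2)) / 4 = -14.4/4 = -3.6
  S[Y,Y] = ((2.8)·(2.8) + (1.8)·(1.8) + (-0.2)·(-0.2) + (-1.2)·(-1.2) + (-3.2)·(-3.2)) / 4 = 22.8/4 = 5.7
  S = [[8.3, -3.6],
 [-3.6, 5.7]].

Step 3 — invert S. det(S) = 8.3·5.7 - (-3.6)² = 34.35.
  S^{-1} = (1/det) · [[d, -b], [-b, a]] = [[0.1659, 0.1048],
 [0.1048, 0.2416]].

Step 4 — quadratic form (x̄ - mu_0)^T · S^{-1} · (x̄ - mu_0):
  S^{-1} · (x̄ - mu_0) = (0.2358, 0.7103),
  (x̄ - mu_0)^T · [...] = (-0.6)·(0.2358) + (3.2)·(0.7103) = 2.1316.

Step 5 — scale by n: T² = 5 · 2.1316 = 10.6579.

T² ≈ 10.6579


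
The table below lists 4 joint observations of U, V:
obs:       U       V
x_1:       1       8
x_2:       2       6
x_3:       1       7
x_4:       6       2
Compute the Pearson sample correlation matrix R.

Step 1 — column means:
  mean(U) = (1 + 2 + 1 + 6) / 4 = 10/4 = 2.5
  mean(V) = (8 + 6 + 7 + 2) / 4 = 23/4 = 5.75

Step 2 — sample variances and covariances s[i,j] = (1/(n-1)) · Σ_k (x_{k,i} - mean_i) · (x_{k,j} - mean_j), with n-1 = 3:
  s[U,U] = ((-1.5)·(-1.5) + (-0.5)·(-0.5) + (-1.5)·(-1.5) + (3.5)·(3.5)) / 3 = 17/3 = 5.6667
  s[U,V] = ((-1.5)·(2.25) + (-0.5)·(0.25) + (-1.5)·(1.25) + (3.5)·(-3.75)) / 3 = -18.5/3 = -6.1667
  s[V,V] = ((2.25)·(2.25) + (0.25)·(0.25) + (1.25)·(1.25) + (-3.75)·(-3.75)) / 3 = 20.75/3 = 6.9167
  Sample standard deviations s_i = √(s[i,i]):
  s(U) = √(5.6667) = 2.3805
  s(V) = √(6.9167) = 2.63

Step 3 — r_{ij} = s_{ij} / (s_i · s_j):
  r[U,U] = 1 (diagonal).
  r[U,V] = -6.1667 / (2.3805 · 2.63) = -6.1667 / 6.2605 = -0.985
  r[V,V] = 1 (diagonal).

R is symmetric with unit diagonal. Assembling:

R = [[1, -0.985],
 [-0.985, 1]]


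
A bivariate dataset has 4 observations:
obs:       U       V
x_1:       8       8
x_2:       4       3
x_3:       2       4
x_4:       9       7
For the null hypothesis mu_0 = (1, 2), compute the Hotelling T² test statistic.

Step 1 — sample mean vector:
  mean(U) = (8 + 4 + 2 + 9) / 4 = 23/4 = 5.75
  mean(V) = (8 + 3 + 4 + 7) / 4 = 22/4 = 5.5
  x̄ = (5.75, 5.5),  deviation x̄ - mu_0 = (5.75, 5.5) - (1, 2) = (4.75, 3.5).

Step 2 — sample covariance matrix, S[i,j] = (1/(n-1)) · Σ_k (x_{k,i} - mean_i) · (x_{k,j} - mean_j), divisor n-1 = 3:
  S[U,U] = ((2.25)·(2.25) + (-1.75)·(-1.75) + (-3.75)·(-3.75) + (3.25)·(3.25)) / 3 = 32.75/3 = 10.9167
  S[U,V] = ((2.25)·(2.5) + (-1.75)·(-2.5) + (-3.75)·(-1.5) + (3.25)·(1.5)) / 3 = 20.5/3 = 6.8333
  S[V,V] = ((2.5)·(2.5) + (-2.5)·(-2.5) + (-1.5)·(-1.5) + (1.5)·(1.5)) / 3 = 17/3 = 5.6667
  S = [[10.9167, 6.8333],
 [6.8333, 5.6667]].

Step 3 — invert S. det(S) = 10.9167·5.6667 - (6.8333)² = 15.1667.
  S^{-1} = (1/det) · [[d, -b], [-b, a]] = [[0.3736, -0.4505],
 [-0.4505, 0.7198]].

Step 4 — quadratic form (x̄ - mu_0)^T · S^{-1} · (x̄ - mu_0):
  S^{-1} · (x̄ - mu_0) = (0.1978, 0.3791),
  (x̄ - mu_0)^T · [...] = (4.75)·(0.1978) + (3.5)·(0.3791) = 2.2665.

Step 5 — scale by n: T² = 4 · 2.2665 = 9.0659.

T² ≈ 9.0659


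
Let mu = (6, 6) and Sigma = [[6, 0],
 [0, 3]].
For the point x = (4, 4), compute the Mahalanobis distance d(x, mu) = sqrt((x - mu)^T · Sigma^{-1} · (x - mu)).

Step 1 — centre the observation: (x - mu) = (-2, -2).

Step 2 — invert Sigma. det(Sigma) = 6·3 - (0)² = 18.
  Sigma^{-1} = (1/det) · [[d, -b], [-b, a]] = [[0.1667, 0],
 [0, 0.3333]].

Step 3 — form the quadratic (x - mu)^T · Sigma^{-1} · (x - mu):
  Sigma^{-1} · (x - mu) = (-0.3333, -0.6667).
  (x - mu)^T · [Sigma^{-1} · (x - mu)] = (-2)·(-0.3333) + (-2)·(-0.6667) = 2.

Step 4 — take square root: d = √(2) ≈ 1.4142.

d(x, mu) = √(2) ≈ 1.4142


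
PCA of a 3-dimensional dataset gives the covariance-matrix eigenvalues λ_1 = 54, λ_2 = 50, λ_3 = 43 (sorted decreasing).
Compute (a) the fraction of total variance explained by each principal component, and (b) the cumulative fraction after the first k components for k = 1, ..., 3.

Step 1 — total variance = trace(Sigma) = Σ λ_i = 54 + 50 + 43 = 147.

Step 2 — fraction explained by component i = λ_i / Σ λ:
  PC1: 54/147 = 0.3673
  PC2: 50/147 = 0.3401
  PC3: 43/147 = 0.2925

Step 3 — cumulative fraction after k components = (λ_1 + ... + λ_k) / Σ λ:
  k = 1: 54/147 = 0.3673
  k = 2: (54 + 50)/147 = 104/147 = 0.7075
  k = 3: (54 + 50 + 43)/147 = 147/147 = 1

Summary (fraction, with percent):

explained: PC1 0.3673 (36.73%), PC2 0.3401 (34.01%), PC3 0.2925 (29.25%);  cumulative: 0.3673, 0.7075, 1


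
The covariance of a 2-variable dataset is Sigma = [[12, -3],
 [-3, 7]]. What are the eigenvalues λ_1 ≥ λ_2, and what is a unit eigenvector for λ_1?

Step 1 — characteristic polynomial of 2×2 Sigma:
  det(Sigma - λI) = λ² - trace · λ + det = 0.
  trace = 12 + 7 = 19, det = 12·7 - (-3)² = 75.
Step 2 — discriminant:
  Δ = trace² - 4·det = 361 - 300 = 61.
Step 3 — eigenvalues:
  λ = (trace ± √Δ)/2 = (19 ± 7.8102)/2,
  λ_1 = 13.4051,  λ_2 = 5.5949.

Step 4 — unit eigenvector for λ_1: solve (Sigma - λ_1 I)v = 0. First row:
  (12 - 13.4051)·v_x + (-3)·v_y = 0, i.e. (-1.4051)·v_x + (-3)·v_y = 0,
  so v ∝ (b, λ_1 - a) = (-3, 1.4051); multiply by -1 so the first entry is positive: u = (3, -1.4051).
  ||u|| = √((3)² + (-1.4051)²) = √(10.9744) ≈ 3.3128,
  v_1 = u/||u|| ≈ (0.9056, -0.4242) (||v_1|| = 1).

λ_1 = 13.4051,  λ_2 = 5.5949;  v_1 ≈ (0.9056, -0.4242)


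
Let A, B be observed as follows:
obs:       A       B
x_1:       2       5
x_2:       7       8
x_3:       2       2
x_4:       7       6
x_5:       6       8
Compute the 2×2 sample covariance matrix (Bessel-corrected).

Step 1 — column means:
  mean(A) = (2 + 7 + 2 + 7 + 6) / 5 = 24/5 = 4.8
  mean(B) = (5 + 8 + 2 + 6 + 8) / 5 = 29/5 = 5.8

Step 2 — sample covariance S[i,j] = (1/(n-1)) · Σ_k (x_{k,i} - mean_i) · (x_{k,j} - mean_j), with n-1 = 4.
  S[A,A] = ((-2.8)·(-2.8) + (2.2)·(2.2) + (-2.8)·(-2.8) + (2.2)·(2.2) + (1.2)·(1.2)) / 4 = 26.8/4 = 6.7
  S[A,B] = ((-2.8)·(-0.8) + (2.2)·(2.2) + (-2.8)·(-3.8) + (2.2)·(0.2) + (1.2)·(2.2)) / 4 = 20.8/4 = 5.2
  S[B,B] = ((-0.8)·(-0.8) + (2.2)·(2.2) + (-3.8)·(-3.8) + (0.2)·(0.2) + (2.2)·(2.2)) / 4 = 24.8/4 = 6.2

S is symmetric (S[j,i] = S[i,j]). Assembling:

S = [[6.7, 5.2],
 [5.2, 6.2]]


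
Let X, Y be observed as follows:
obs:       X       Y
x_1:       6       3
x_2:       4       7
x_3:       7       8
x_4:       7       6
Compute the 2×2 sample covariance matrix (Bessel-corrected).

Step 1 — column means:
  mean(X) = (6 + 4 + 7 + 7) / 4 = 24/4 = 6
  mean(Y) = (3 + 7 + 8 + 6) / 4 = 24/4 = 6

Step 2 — sample covariance S[i,j] = (1/(n-1)) · Σ_k (x_{k,i} - mean_i) · (x_{k,j} - mean_j), with n-1 = 3.
  S[X,X] = ((0)·(0) + (-2)·(-2) + (1)·(1) + (1)·(1)) / 3 = 6/3 = 2
  S[X,Y] = ((0)·(-3) + (-2)·(1) + (1)·(2) + (1)·(0)) / 3 = 0/3 = 0
  S[Y,Y] = ((-3)·(-3) + (1)·(1) + (2)·(2) + (0)·(0)) / 3 = 14/3 = 4.6667

S is symmetric (S[j,i] = S[i,j]). Assembling:

S = [[2, 0],
 [0, 4.6667]]


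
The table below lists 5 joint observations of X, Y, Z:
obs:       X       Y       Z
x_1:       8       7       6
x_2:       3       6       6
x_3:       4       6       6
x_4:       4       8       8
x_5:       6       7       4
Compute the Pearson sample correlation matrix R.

Step 1 — column means:
  mean(X) = (8 + 3 + 4 + 4 + 6) / 5 = 25/5 = 5
  mean(Y) = (7 + 6 + 6 + 8 + 7) / 5 = 34/5 = 6.8
  mean(Z) = (6 + 6 + 6 + 8 + 4) / 5 = 30/5 = 6

Step 2 — sample variances and covariances s[i,j] = (1/(n-1)) · Σ_k (x_{k,i} - mean_i) · (x_{k,j} - mean_j), with n-1 = 4:
  s[X,X] = ((3)·(3) + (-2)·(-2) + (-1)·(-1) + (-1)·(-1) + (1)·(1)) / 4 = 16/4 = 4
  s[X,Y] = ((3)·(0.2) + (-2)·(-0.8) + (-1)·(-0.8) + (-1)·(1.2) + (1)·(0.2)) / 4 = 2/4 = 0.5
  s[X,Z] = ((3)·(0) + (-2)·(0) + (-1)·(0) + (-1)·(2) + (1)·(-2)) / 4 = -4/4 = -1
  s[Y,Y] = ((0.2)·(0.2) + (-0.8)·(-0.8) + (-0.8)·(-0.8) + (1.2)·(1.2) + (0.2)·(0.2)) / 4 = 2.8/4 = 0.7
  s[Y,Z] = ((0.2)·(0) + (-0.8)·(0) + (-0.8)·(0) + (1.2)·(2) + (0.2)·(-2)) / 4 = 2/4 = 0.5
  s[Z,Z] = ((0)·(0) + (0)·(0) + (0)·(0) + (2)·(2) + (-2)·(-2)) / 4 = 8/4 = 2
  Sample standard deviations s_i = √(s[i,i]):
  s(X) = √(4) = 2
  s(Y) = √(0.7) = 0.8367
  s(Z) = √(2) = 1.4142

Step 3 — r_{ij} = s_{ij} / (s_i · s_j):
  r[X,X] = 1 (diagonal).
  r[X,Y] = 0.5 / (2 · 0.8367) = 0.5 / 1.6733 = 0.2988
  r[X,Z] = -1 / (2 · 1.4142) = -1 / 2.8284 = -0.3536
  r[Y,Y] = 1 (diagonal).
  r[Y,Z] = 0.5 / (0.8367 · 1.4142) = 0.5 / 1.1832 = 0.4226
  r[Z,Z] = 1 (diagonal).

R is symmetric with unit diagonal. Assembling:

R = [[1, 0.2988, -0.3536],
 [0.2988, 1, 0.4226],
 [-0.3536, 0.4226, 1]]


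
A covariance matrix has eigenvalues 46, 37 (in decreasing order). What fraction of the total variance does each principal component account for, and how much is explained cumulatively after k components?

Step 1 — total variance = trace(Sigma) = Σ λ_i = 46 + 37 = 83.

Step 2 — fraction explained by component i = λ_i / Σ λ:
  PC1: 46/83 = 0.5542
  PC2: 37/83 = 0.4458

Step 3 — cumulative fraction after k components = (λ_1 + ... + λ_k) / Σ λ:
  k = 1: 46/83 = 0.5542
  k = 2: (46 + 37)/83 = 83/83 = 1

Summary (fraction, with percent):

explained: PC1 0.5542 (55.42%), PC2 0.4458 (44.58%);  cumulative: 0.5542, 1


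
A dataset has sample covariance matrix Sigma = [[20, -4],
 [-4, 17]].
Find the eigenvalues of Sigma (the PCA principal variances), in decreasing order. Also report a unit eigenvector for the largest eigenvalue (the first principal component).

Step 1 — characteristic polynomial of 2×2 Sigma:
  det(Sigma - λI) = λ² - trace · λ + det = 0.
  trace = 20 + 17 = 37, det = 20·17 - (-4)² = 324.
Step 2 — discriminant:
  Δ = trace² - 4·det = 1369 - 1296 = 73.
Step 3 — eigenvalues:
  λ = (trace ± √Δ)/2 = (37 ± 8.544)/2,
  λ_1 = 22.772,  λ_2 = 14.228.

Step 4 — unit eigenvector for λ_1: solve (Sigma - λ_1 I)v = 0. First row:
  (20 - 22.772)·v_x + (-4)·v_y = 0, i.e. (-2.772)·v_x + (-4)·v_y = 0,
  so v ∝ (b, λ_1 - a) = (-4, 2.772); multiply by -1 so the first entry is positive: u = (4, -2.772).
  ||u|| = √((4)² + (-2.772)²) = √(23.684) ≈ 4.8666,
  v_1 = u/||u|| ≈ (0.8219, -0.5696) (||v_1|| = 1).

λ_1 = 22.772,  λ_2 = 14.228;  v_1 ≈ (0.8219, -0.5696)


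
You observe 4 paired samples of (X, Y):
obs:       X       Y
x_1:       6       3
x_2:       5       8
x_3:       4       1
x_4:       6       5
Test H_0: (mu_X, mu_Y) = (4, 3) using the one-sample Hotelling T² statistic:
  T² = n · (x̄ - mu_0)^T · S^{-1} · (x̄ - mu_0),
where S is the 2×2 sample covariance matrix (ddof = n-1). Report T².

Step 1 — sample mean vector:
  mean(X) = (6 + 5 + 4 + 6) / 4 = 21/4 = 5.25
  mean(Y) = (3 + 8 + 1 + 5) / 4 = 17/4 = 4.25
  x̄ = (5.25, 4.25),  deviation x̄ - mu_0 = (5.25, 4.25) - (4, 3) = (1.25, 1.25).

Step 2 — sample covariance matrix, S[i,j] = (1/(n-1)) · Σ_k (x_{k,i} - mean_i) · (x_{k,j} - mean_j), divisor n-1 = 3:
  S[X,X] = ((0.75)·(0.75) + (-0.25)·(-0.25) + (-1.25)·(-1.25) + (0.75)·(0.75)) / 3 = 2.75/3 = 0.9167
  S[X,Y] = ((0.75)·(-1.25) + (-0.25)·(3.75) + (-1.25)·(-3.25) + (0.75)·(0.75)) / 3 = 2.75/3 = 0.9167
  S[Y,Y] = ((-1.25)·(-1.25) + (3.75)·(3.75) + (-3.25)·(-3.25) + (0.75)·(0.75)) / 3 = 26.75/3 = 8.9167
  S = [[0.9167, 0.9167],
 [0.9167, 8.9167]].

Step 3 — invert S. det(S) = 0.9167·8.9167 - (0.9167)² = 7.3333.
  S^{-1} = (1/det) · [[d, -b], [-b, a]] = [[1.2159, -0.125],
 [-0.125, 0.125]].

Step 4 — quadratic form (x̄ - mu_0)^T · S^{-1} · (x̄ - mu_0):
  S^{-1} · (x̄ - mu_0) = (1.3636, 0),
  (x̄ - mu_0)^T · [...] = (1.25)·(1.3636) + (1.25)·(0) = 1.7045.

Step 5 — scale by n: T² = 4 · 1.7045 = 6.8182.

T² ≈ 6.8182


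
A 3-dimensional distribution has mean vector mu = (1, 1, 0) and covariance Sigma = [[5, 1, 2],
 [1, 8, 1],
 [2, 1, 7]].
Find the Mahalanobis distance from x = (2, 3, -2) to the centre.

Step 1 — centre the observation: (x - mu) = (1, 2, -2).

Step 2 — invert Sigma (cofactor / det for 3×3, or solve directly):
  Sigma^{-1} = [[0.2292, -0.0208, -0.0625],
 [-0.0208, 0.1292, -0.0125],
 [-0.0625, -0.0125, 0.1625]].

Step 3 — form the quadratic (x - mu)^T · Sigma^{-1} · (x - mu):
  Sigma^{-1} · (x - mu) = (0.3125, 0.2625, -0.4125).
  (x - mu)^T · [Sigma^{-1} · (x - mu)] = (1)·(0.3125) + (2)·(0.2625) + (-2)·(-0.4125) = 1.6625.

Step 4 — take square root: d = √(1.6625) ≈ 1.2894.

d(x, mu) = √(1.6625) ≈ 1.2894


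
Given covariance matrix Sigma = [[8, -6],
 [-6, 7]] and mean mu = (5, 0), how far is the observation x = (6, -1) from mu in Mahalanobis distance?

Step 1 — centre the observation: (x - mu) = (1, -1).

Step 2 — invert Sigma. det(Sigma) = 8·7 - (-6)² = 20.
  Sigma^{-1} = (1/det) · [[d, -b], [-b, a]] = [[0.35, 0.3],
 [0.3, 0.4]].

Step 3 — form the quadratic (x - mu)^T · Sigma^{-1} · (x - mu):
  Sigma^{-1} · (x - mu) = (0.05, -0.1).
  (x - mu)^T · [Sigma^{-1} · (x - mu)] = (1)·(0.05) + (-1)·(-0.1) = 0.15.

Step 4 — take square root: d = √(0.15) ≈ 0.3873.

d(x, mu) = √(0.15) ≈ 0.3873


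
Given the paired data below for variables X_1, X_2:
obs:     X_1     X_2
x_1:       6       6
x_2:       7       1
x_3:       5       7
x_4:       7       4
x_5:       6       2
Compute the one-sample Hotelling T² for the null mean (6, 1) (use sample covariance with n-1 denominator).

Step 1 — sample mean vector:
  mean(X_1) = (6 + 7 + 5 + 7 + 6) / 5 = 31/5 = 6.2
  mean(X_2) = (6 + 1 + 7 + 4 + 2) / 5 = 20/5 = 4
  x̄ = (6.2, 4),  deviation x̄ - mu_0 = (6.2, 4) - (6, 1) = (0.2, 3).

Step 2 — sample covariance matrix, S[i,j] = (1/(n-1)) · Σ_k (x_{k,i} - mean_i) · (x_{k,j} - mean_j), divisor n-1 = 4:
  S[X_1,X_1] = ((-0.2)·(-0.2) + (0.8)·(0.8) + (-1.2)·(-1.2) + (0.8)·(0.8) + (-0.2)·(-0.2)) / 4 = 2.8/4 = 0.7
  S[X_1,X_2] = ((-0.2)·(2) + (0.8)·(-3) + (-1.2)·(3) + (0.8)·(0) + (-0.2)·(-2)) / 4 = -6/4 = -1.5
  S[X_2,X_2] = ((2)·(2) + (-3)·(-3) + (3)·(3) + (0)·(0) + (-2)·(-2)) / 4 = 26/4 = 6.5
  S = [[0.7, -1.5],
 [-1.5, 6.5]].

Step 3 — invert S. det(S) = 0.7·6.5 - (-1.5)² = 2.3.
  S^{-1} = (1/det) · [[d, -b], [-b, a]] = [[2.8261, 0.6522],
 [0.6522, 0.3043]].

Step 4 — quadratic form (x̄ - mu_0)^T · S^{-1} · (x̄ - mu_0):
  S^{-1} · (x̄ - mu_0) = (2.5217, 1.0435),
  (x̄ - mu_0)^T · [...] = (0.2)·(2.5217) + (3)·(1.0435) = 3.6348.

Step 5 — scale by n: T² = 5 · 3.6348 = 18.1739.

T² ≈ 18.1739


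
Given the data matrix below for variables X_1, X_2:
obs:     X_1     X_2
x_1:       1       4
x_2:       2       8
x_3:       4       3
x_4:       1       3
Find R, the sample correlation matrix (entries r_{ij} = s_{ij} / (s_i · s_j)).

Step 1 — column means:
  mean(X_1) = (1 + 2 + 4 + 1) / 4 = 8/4 = 2
  mean(X_2) = (4 + 8 + 3 + 3) / 4 = 18/4 = 4.5

Step 2 — sample variances and covariances s[i,j] = (1/(n-1)) · Σ_k (x_{k,i} - mean_i) · (x_{k,j} - mean_j), with n-1 = 3:
  s[X_1,X_1] = ((-1)·(-1) + (0)·(0) + (2)·(2) + (-1)·(-1)) / 3 = 6/3 = 2
  s[X_1,X_2] = ((-1)·(-0.5) + (0)·(3.5) + (2)·(-1.5) + (-1)·(-1.5)) / 3 = -1/3 = -0.3333
  s[X_2,X_2] = ((-0.5)·(-0.5) + (3.5)·(3.5) + (-1.5)·(-1.5) + (-1.5)·(-1.5)) / 3 = 17/3 = 5.6667
  Sample standard deviations s_i = √(s[i,i]):
  s(X_1) = √(2) = 1.4142
  s(X_2) = √(5.6667) = 2.3805

Step 3 — r_{ij} = s_{ij} / (s_i · s_j):
  r[X_1,X_1] = 1 (diagonal).
  r[X_1,X_2] = -0.3333 / (1.4142 · 2.3805) = -0.3333 / 3.3665 = -0.099
  r[X_2,X_2] = 1 (diagonal).

R is symmetric with unit diagonal. Assembling:

R = [[1, -0.099],
 [-0.099, 1]]


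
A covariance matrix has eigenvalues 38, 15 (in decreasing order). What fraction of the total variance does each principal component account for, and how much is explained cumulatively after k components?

Step 1 — total variance = trace(Sigma) = Σ λ_i = 38 + 15 = 53.

Step 2 — fraction explained by component i = λ_i / Σ λ:
  PC1: 38/53 = 0.717
  PC2: 15/53 = 0.283

Step 3 — cumulative fraction after k components = (λ_1 + ... + λ_k) / Σ λ:
  k = 1: 38/53 = 0.717
  k = 2: (38 + 15)/53 = 53/53 = 1

Summary (fraction, with percent):

explained: PC1 0.717 (71.7%), PC2 0.283 (28.3%);  cumulative: 0.717, 1


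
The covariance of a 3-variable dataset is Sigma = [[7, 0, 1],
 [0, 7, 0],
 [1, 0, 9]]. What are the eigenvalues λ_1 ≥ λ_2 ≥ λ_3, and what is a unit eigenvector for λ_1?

Step 1 — characteristic polynomial p(λ) = det(λI - Sigma) = λ³ - tr·λ² + c_1·λ - det, where tr = trace, c_1 = sum of the principal 2×2 minors, det = det(Sigma):
  tr = 7 + 7 + 9 = 23,
  c_1 = (7·7 - (0)²) + (7·9 - (1)²) + (7·9 - (0)²) = 49 + 62 + 63 = 174,
  det = 7·(7·9 - (0)²) - (0)·((0)·9 - (0)·(1)) + (1)·((0)·(0) - 7·(1)) = 7·(63) - (0)·(0) + (1)·(-7) = 434.
  So p(λ) = λ³ - 23λ² + 174λ - 434.
Step 2 — look for an integer root (rational root theorem: any rational root is an integer divisor of 434). Testing λ = 7:
  p(7) = 343 - 1127 + 1218 - 434 = 0  ✓
  Dividing out (λ - 7): p(λ) = (λ - 7)(λ² - 16λ + 62).
Step 3 — remaining eigenvalues from the quadratic λ² - 16λ + 62 = 0:
  Δ = 16² - 4·62 = 256 - 248 = 8,  λ = (16 ± √8)/2 = (16 ± 2.8284)/2 ≈ 9.4142 or 6.5858.
  Sorted: λ_1 = 9.4142,  λ_2 = 7,  λ_3 = 6.5858  (check: sum = 23 = tr ✓).

Step 4 — unit eigenvector for λ_1 ≈ 9.4142: v spans the null space of (Sigma - λ_1 I), whose rows are
  r_1 = (-2.4142, 0, 1),  r_2 = (0, -2.4142, 0),  r_3 = (1, 0, -0.4142).
  v is orthogonal to every row, so take v ∝ r_1 × r_2 = ((0)·(0) - (1)·(-2.4142), (1)·(0) - (-2.4142)·(0), (-2.4142)·(-2.4142) - (0)·(0)) ≈ (2.4142, 0, 5.8284).
  Let u = (2.4142, 0, 5.8284).
  ||u|| = √((2.4142)² + (0)² + (5.8284)²) = √(39.799) ≈ 6.3086,  v_1 = u/||u|| ≈ (0.3827, 0, 0.9239) (||v_1|| = 1).

λ_1 = 9.4142,  λ_2 = 7,  λ_3 = 6.5858;  v_1 ≈ (0.3827, 0, 0.9239)


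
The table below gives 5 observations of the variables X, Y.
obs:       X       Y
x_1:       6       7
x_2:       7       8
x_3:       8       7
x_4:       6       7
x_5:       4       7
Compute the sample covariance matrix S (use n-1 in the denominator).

Step 1 — column means:
  mean(X) = (6 + 7 + 8 + 6 + 4) / 5 = 31/5 = 6.2
  mean(Y) = (7 + 8 + 7 + 7 + 7) / 5 = 36/5 = 7.2

Step 2 — sample covariance S[i,j] = (1/(n-1)) · Σ_k (x_{k,i} - mean_i) · (x_{k,j} - mean_j), with n-1 = 4.
  S[X,X] = ((-0.2)·(-0.2) + (0.8)·(0.8) + (1.8)·(1.8) + (-0.2)·(-0.2) + (-2.2)·(-2.2)) / 4 = 8.8/4 = 2.2
  S[X,Y] = ((-0.2)·(-0.2) + (0.8)·(0.8) + (1.8)·(-0.2) + (-0.2)·(-0.2) + (-2.2)·(-0.2)) / 4 = 0.8/4 = 0.2
  S[Y,Y] = ((-0.2)·(-0.2) + (0.8)·(0.8) + (-0.2)·(-0.2) + (-0.2)·(-0.2) + (-0.2)·(-0.2)) / 4 = 0.8/4 = 0.2

S is symmetric (S[j,i] = S[i,j]). Assembling:

S = [[2.2, 0.2],
 [0.2, 0.2]]


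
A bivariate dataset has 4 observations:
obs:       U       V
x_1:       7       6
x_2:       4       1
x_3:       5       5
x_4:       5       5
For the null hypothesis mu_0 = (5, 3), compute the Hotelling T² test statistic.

Step 1 — sample mean vector:
  mean(U) = (7 + 4 + 5 + 5) / 4 = 21/4 = 5.25
  mean(V) = (6 + 1 + 5 + 5) / 4 = 17/4 = 4.25
  x̄ = (5.25, 4.25),  deviation x̄ - mu_0 = (5.25, 4.25) - (5, 3) = (0.25, 1.25).

Step 2 — sample covariance matrix, S[i,j] = (1/(n-1)) · Σ_k (x_{k,i} - mean_i) · (x_{k,j} - mean_j), divisor n-1 = 3:
  S[U,U] = ((1.75)·(1.75) + (-1.25)·(-1.25) + (-0.25)·(-0.25) + (-0.25)·(-0.25)) / 3 = 4.75/3 = 1.5833
  S[U,V] = ((1.75)·(1.75) + (-1.25)·(-3.25) + (-0.25)·(0.75) + (-0.25)·(0.75)) / 3 = 6.75/3 = 2.25
  S[V,V] = ((1.75)·(1.75) + (-3.25)·(-3.25) + (0.75)·(0.75) + (0.75)·(0.75)) / 3 = 14.75/3 = 4.9167
  S = [[1.5833, 2.25],
 [2.25, 4.9167]].

Step 3 — invert S. det(S) = 1.5833·4.9167 - (2.25)² = 2.7222.
  S^{-1} = (1/det) · [[d, -b], [-b, a]] = [[1.8061, -0.8265],
 [-0.8265, 0.5816]].

Step 4 — quadratic form (x̄ - mu_0)^T · S^{-1} · (x̄ - mu_0):
  S^{-1} · (x̄ - mu_0) = (-0.5816, 0.5204),
  (x̄ - mu_0)^T · [...] = (0.25)·(-0.5816) + (1.25)·(0.5204) = 0.5051.

Step 5 — scale by n: T² = 4 · 0.5051 = 2.0204.

T² ≈ 2.0204


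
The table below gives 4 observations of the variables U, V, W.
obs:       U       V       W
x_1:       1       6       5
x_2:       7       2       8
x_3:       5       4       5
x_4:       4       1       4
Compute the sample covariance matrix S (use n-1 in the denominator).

Step 1 — column means:
  mean(U) = (1 + 7 + 5 + 4) / 4 = 17/4 = 4.25
  mean(V) = (6 + 2 + 4 + 1) / 4 = 13/4 = 3.25
  mean(W) = (5 + 8 + 5 + 4) / 4 = 22/4 = 5.5

Step 2 — sample covariance S[i,j] = (1/(n-1)) · Σ_k (x_{k,i} - mean_i) · (x_{k,j} - mean_j), with n-1 = 3.
  S[U,U] = ((-3.25)·(-3.25) + (2.75)·(2.75) + (0.75)·(0.75) + (-0.25)·(-0.25)) / 3 = 18.75/3 = 6.25
  S[U,V] = ((-3.25)·(2.75) + (2.75)·(-1.25) + (0.75)·(0.75) + (-0.25)·(-2.25)) / 3 = -11.25/3 = -3.75
  S[U,W] = ((-3.25)·(-0.5) + (2.75)·(2.5) + (0.75)·(-0.5) + (-0.25)·(-1.5)) / 3 = 8.5/3 = 2.8333
  S[V,V] = ((2.75)·(2.75) + (-1.25)·(-1.25) + (0.75)·(0.75) + (-2.25)·(-2.25)) / 3 = 14.75/3 = 4.9167
  S[V,W] = ((2.75)·(-0.5) + (-1.25)·(2.5) + (0.75)·(-0.5) + (-2.25)·(-1.5)) / 3 = -1.5/3 = -0.5
  S[W,W] = ((-0.5)·(-0.5) + (2.5)·(2.5) + (-0.5)·(-0.5) + (-1.5)·(-1.5)) / 3 = 9/3 = 3

S is symmetric (S[j,i] = S[i,j]). Assembling:

S = [[6.25, -3.75, 2.8333],
 [-3.75, 4.9167, -0.5],
 [2.8333, -0.5, 3]]


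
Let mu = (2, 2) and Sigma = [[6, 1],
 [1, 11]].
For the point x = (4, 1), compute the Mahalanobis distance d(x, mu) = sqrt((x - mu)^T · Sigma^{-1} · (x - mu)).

Step 1 — centre the observation: (x - mu) = (2, -1).

Step 2 — invert Sigma. det(Sigma) = 6·11 - (1)² = 65.
  Sigma^{-1} = (1/det) · [[d, -b], [-b, a]] = [[0.1692, -0.0154],
 [-0.0154, 0.0923]].

Step 3 — form the quadratic (x - mu)^T · Sigma^{-1} · (x - mu):
  Sigma^{-1} · (x - mu) = (0.3538, -0.1231).
  (x - mu)^T · [Sigma^{-1} · (x - mu)] = (2)·(0.3538) + (-1)·(-0.1231) = 0.8308.

Step 4 — take square root: d = √(0.8308) ≈ 0.9115.

d(x, mu) = √(0.8308) ≈ 0.9115


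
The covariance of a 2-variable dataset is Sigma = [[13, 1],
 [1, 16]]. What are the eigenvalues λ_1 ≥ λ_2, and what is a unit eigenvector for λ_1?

Step 1 — characteristic polynomial of 2×2 Sigma:
  det(Sigma - λI) = λ² - trace · λ + det = 0.
  trace = 13 + 16 = 29, det = 13·16 - (1)² = 207.
Step 2 — discriminant:
  Δ = trace² - 4·det = 841 - 828 = 13.
Step 3 — eigenvalues:
  λ = (trace ± √Δ)/2 = (29 ± 3.6056)/2,
  λ_1 = 16.3028,  λ_2 = 12.6972.

Step 4 — unit eigenvector for λ_1: solve (Sigma - λ_1 I)v = 0. First row:
  (13 - 16.3028)·v_x + (1)·v_y = 0, i.e. (-3.3028)·v_x + (1)·v_y = 0,
  so v ∝ (b, λ_1 - a) = (1, 3.3028) = u.
  ||u|| = √((1)² + (3.3028)²) = √(11.9083) ≈ 3.4508,
  v_1 = u/||u|| ≈ (0.2898, 0.9571) (||v_1|| = 1).

λ_1 = 16.3028,  λ_2 = 12.6972;  v_1 ≈ (0.2898, 0.9571)
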